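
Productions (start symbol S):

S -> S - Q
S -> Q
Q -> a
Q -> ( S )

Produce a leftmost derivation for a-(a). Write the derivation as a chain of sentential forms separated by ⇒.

S ⇒ S-Q   [S -> S - Q]
S-Q ⇒ Q-Q   [S -> Q]
Q-Q ⇒ a-Q   [Q -> a]
a-Q ⇒ a-(S)   [Q -> ( S )]
a-(S) ⇒ a-(Q)   [S -> Q]
a-(Q) ⇒ a-(a)   [Q -> a]

S⇒S-Q⇒Q-Q⇒a-Q⇒a-(S)⇒a-(Q)⇒a-(a)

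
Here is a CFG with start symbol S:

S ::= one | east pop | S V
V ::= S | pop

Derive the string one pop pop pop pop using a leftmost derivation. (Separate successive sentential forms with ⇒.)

S ⇒ S V ⇒ S V V ⇒ S V V V ⇒ S V V V V ⇒ one V V V V ⇒ one pop V V V ⇒ one pop pop V V ⇒ one pop pop pop V ⇒ one pop pop pop pop

S ⇒ S V   [S ::= S V]
S V ⇒ S V V   [S ::= S V]
S V V ⇒ S V V V   [S ::= S V]
S V V V ⇒ S V V V V   [S ::= S V]
S V V V V ⇒ one V V V V   [S ::= one]
one V V V V ⇒ one pop V V V   [V ::= pop]
one pop V V V ⇒ one pop pop V V   [V ::= pop]
one pop pop V V ⇒ one pop pop pop V   [V ::= pop]
one pop pop pop V ⇒ one pop pop pop pop   [V ::= pop]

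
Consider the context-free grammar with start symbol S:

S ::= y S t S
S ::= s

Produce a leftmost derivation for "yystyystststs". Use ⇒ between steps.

S ⇒ yStS   [S ::= y S t S]
yStS ⇒ yyStStS   [S ::= y S t S]
yyStStS ⇒ yystStS   [S ::= s]
yystStS ⇒ yystyStStS   [S ::= y S t S]
yystyStStS ⇒ yystyyStStStS   [S ::= y S t S]
yystyyStStStS ⇒ yystyystStStS   [S ::= s]
yystyystStStS ⇒ yystyyststStS   [S ::= s]
yystyyststStS ⇒ yystyystststS   [S ::= s]
yystyystststS ⇒ yystyystststs   [S ::= s]

S ⇒ yStS ⇒ yyStStS ⇒ yystStS ⇒ yystyStStS ⇒ yystyyStStStS ⇒ yystyystStStS ⇒ yystyyststStS ⇒ yystyystststS ⇒ yystyystststs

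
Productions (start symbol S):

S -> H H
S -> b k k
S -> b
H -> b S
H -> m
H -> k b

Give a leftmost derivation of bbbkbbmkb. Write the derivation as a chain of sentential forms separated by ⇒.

S⇒HH⇒bSH⇒bbH⇒bbbS⇒bbbHH⇒bbbkbH⇒bbbkbbS⇒bbbkbbHH⇒bbbkbbmH⇒bbbkbbmkb

S ⇒ HH   [S -> H H]
HH ⇒ bSH   [H -> b S]
bSH ⇒ bbH   [S -> b]
bbH ⇒ bbbS   [H -> b S]
bbbS ⇒ bbbHH   [S -> H H]
bbbHH ⇒ bbbkbH   [H -> k b]
bbbkbH ⇒ bbbkbbS   [H -> b S]
bbbkbbS ⇒ bbbkbbHH   [S -> H H]
bbbkbbHH ⇒ bbbkbbmH   [H -> m]
bbbkbbmH ⇒ bbbkbbmkb   [H -> k b]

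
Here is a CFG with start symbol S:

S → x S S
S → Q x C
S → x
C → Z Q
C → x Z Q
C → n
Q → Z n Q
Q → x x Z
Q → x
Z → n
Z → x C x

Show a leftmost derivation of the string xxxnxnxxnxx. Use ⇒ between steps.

S ⇒ xSS ⇒ xxSSS ⇒ xxQxCSS ⇒ xxZnQxCSS ⇒ xxxCxnQxCSS ⇒ xxxnxnQxCSS ⇒ xxxnxnxxCSS ⇒ xxxnxnxxnSS ⇒ xxxnxnxxnxS ⇒ xxxnxnxxnxx

S ⇒ xSS   [S → x S S]
xSS ⇒ xxSSS   [S → x S S]
xxSSS ⇒ xxQxCSS   [S → Q x C]
xxQxCSS ⇒ xxZnQxCSS   [Q → Z n Q]
xxZnQxCSS ⇒ xxxCxnQxCSS   [Z → x C x]
xxxCxnQxCSS ⇒ xxxnxnQxCSS   [C → n]
xxxnxnQxCSS ⇒ xxxnxnxxCSS   [Q → x]
xxxnxnxxCSS ⇒ xxxnxnxxnSS   [C → n]
xxxnxnxxnSS ⇒ xxxnxnxxnxS   [S → x]
xxxnxnxxnxS ⇒ xxxnxnxxnxx   [S → x]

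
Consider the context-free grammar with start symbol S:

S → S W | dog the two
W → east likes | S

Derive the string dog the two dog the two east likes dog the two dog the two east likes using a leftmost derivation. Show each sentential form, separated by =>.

S => S W => S W W => dog the two W W => dog the two S W => dog the two S W W => dog the two S W W W => dog the two dog the two W W W => dog the two dog the two east likes W W => dog the two dog the two east likes S W => dog the two dog the two east likes dog the two W => dog the two dog the two east likes dog the two S => dog the two dog the two east likes dog the two S W => dog the two dog the two east likes dog the two dog the two W => dog the two dog the two east likes dog the two dog the two east likes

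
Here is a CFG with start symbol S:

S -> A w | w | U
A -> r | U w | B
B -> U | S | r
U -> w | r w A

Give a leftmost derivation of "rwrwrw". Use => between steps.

S => U   [S -> U]
U => rwA   [U -> r w A]
rwA => rwUw   [A -> U w]
rwUw => rwrwAw   [U -> r w A]
rwrwAw => rwrwBw   [A -> B]
rwrwBw => rwrwrw   [B -> r]

S => U => rwA => rwUw => rwrwAw => rwrwBw => rwrwrw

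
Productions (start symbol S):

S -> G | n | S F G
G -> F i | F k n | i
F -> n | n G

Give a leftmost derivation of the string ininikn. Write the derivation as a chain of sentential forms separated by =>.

S => SFG   [S -> S F G]
SFG => GFG   [S -> G]
GFG => iFG   [G -> i]
iFG => inGG   [F -> n G]
inGG => iniG   [G -> i]
iniG => iniFkn   [G -> F k n]
iniFkn => ininGkn   [F -> n G]
ininGkn => ininikn   [G -> i]

S => SFG => GFG => iFG => inGG => iniG => iniFkn => ininGkn => ininikn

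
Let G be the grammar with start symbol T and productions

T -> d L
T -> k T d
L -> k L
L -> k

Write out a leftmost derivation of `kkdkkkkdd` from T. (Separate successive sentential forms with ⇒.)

T ⇒ kTd ⇒ kkTdd ⇒ kkdLdd ⇒ kkdkLdd ⇒ kkdkkLdd ⇒ kkdkkkLdd ⇒ kkdkkkkdd

T ⇒ kTd   [T -> k T d]
kTd ⇒ kkTdd   [T -> k T d]
kkTdd ⇒ kkdLdd   [T -> d L]
kkdLdd ⇒ kkdkLdd   [L -> k L]
kkdkLdd ⇒ kkdkkLdd   [L -> k L]
kkdkkLdd ⇒ kkdkkkLdd   [L -> k L]
kkdkkkLdd ⇒ kkdkkkkdd   [L -> k]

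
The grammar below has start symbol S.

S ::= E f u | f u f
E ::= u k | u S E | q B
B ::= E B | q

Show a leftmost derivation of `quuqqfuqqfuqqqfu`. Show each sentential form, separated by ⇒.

S ⇒ Efu ⇒ qBfu ⇒ qEBfu ⇒ quSEBfu ⇒ quEfuEBfu ⇒ quuSEfuEBfu ⇒ quuEfuEfuEBfu ⇒ quuqBfuEfuEBfu ⇒ quuqqfuEfuEBfu ⇒ quuqqfuqBfuEBfu ⇒ quuqqfuqqfuEBfu ⇒ quuqqfuqqfuqBBfu ⇒ quuqqfuqqfuqqBfu ⇒ quuqqfuqqfuqqqfu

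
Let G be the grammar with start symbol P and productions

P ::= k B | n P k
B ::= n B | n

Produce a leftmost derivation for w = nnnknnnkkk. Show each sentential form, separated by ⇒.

P ⇒ nPk ⇒ nnPkk ⇒ nnnPkkk ⇒ nnnkBkkk ⇒ nnnknBkkk ⇒ nnnknnBkkk ⇒ nnnknnnkkk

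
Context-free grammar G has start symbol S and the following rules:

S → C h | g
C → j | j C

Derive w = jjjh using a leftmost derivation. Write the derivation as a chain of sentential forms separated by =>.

S => Ch   [S → C h]
Ch => jCh   [C → j C]
jCh => jjCh   [C → j C]
jjCh => jjjh   [C → j]

S => Ch => jCh => jjCh => jjjh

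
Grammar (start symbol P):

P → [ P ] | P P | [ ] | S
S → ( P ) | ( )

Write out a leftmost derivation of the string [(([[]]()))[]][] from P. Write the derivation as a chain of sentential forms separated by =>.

P => PP => [P]P => [PP]P => [SP]P => [(P)P]P => [(S)P]P => [((P))P]P => [((PP))P]P => [(([P]P))P]P => [(([[]]P))P]P => [(([[]]S))P]P => [(([[]]()))P]P => [(([[]]()))[]]P => [(([[]]()))[]][]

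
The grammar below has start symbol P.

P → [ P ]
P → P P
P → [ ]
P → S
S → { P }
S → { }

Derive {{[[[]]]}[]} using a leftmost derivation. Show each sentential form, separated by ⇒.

P ⇒ S ⇒ {P} ⇒ {PP} ⇒ {SP} ⇒ {{P}P} ⇒ {{[P]}P} ⇒ {{[[P]]}P} ⇒ {{[[[]]]}P} ⇒ {{[[[]]]}[]}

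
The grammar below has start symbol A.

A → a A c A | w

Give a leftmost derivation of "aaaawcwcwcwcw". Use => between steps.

A => aAcA => aaAcAcA => aaaAcAcAcA => aaaaAcAcAcAcA => aaaawcAcAcAcA => aaaawcwcAcAcA => aaaawcwcwcAcA => aaaawcwcwcwcA => aaaawcwcwcwcw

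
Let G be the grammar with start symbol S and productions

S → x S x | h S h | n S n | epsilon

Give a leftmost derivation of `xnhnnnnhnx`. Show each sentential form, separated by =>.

S => xSx => xnSnx => xnhShnx => xnhnSnhnx => xnhnnSnnhnx => xnhnnnnhnx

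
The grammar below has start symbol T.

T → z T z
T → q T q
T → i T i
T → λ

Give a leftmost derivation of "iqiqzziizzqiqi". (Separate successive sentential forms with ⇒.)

T ⇒ iTi   [T → i T i]
iTi ⇒ iqTqi   [T → q T q]
iqTqi ⇒ iqiTiqi   [T → i T i]
iqiTiqi ⇒ iqiqTqiqi   [T → q T q]
iqiqTqiqi ⇒ iqiqzTzqiqi   [T → z T z]
iqiqzTzqiqi ⇒ iqiqzzTzzqiqi   [T → z T z]
iqiqzzTzzqiqi ⇒ iqiqzziTizzqiqi   [T → i T i]
iqiqzziTizzqiqi ⇒ iqiqzziizzqiqi   [T → λ]

T⇒iTi⇒iqTqi⇒iqiTiqi⇒iqiqTqiqi⇒iqiqzTzqiqi⇒iqiqzzTzzqiqi⇒iqiqzziTizzqiqi⇒iqiqzziizzqiqi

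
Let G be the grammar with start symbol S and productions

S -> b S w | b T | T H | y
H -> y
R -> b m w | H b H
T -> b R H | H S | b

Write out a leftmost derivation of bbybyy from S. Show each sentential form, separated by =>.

S => bT => bbRH => bbHbHH => bbybHH => bbybyH => bbybyy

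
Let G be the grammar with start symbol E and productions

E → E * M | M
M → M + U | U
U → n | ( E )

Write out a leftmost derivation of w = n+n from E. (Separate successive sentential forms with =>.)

E=>M=>M+U=>U+U=>n+U=>n+n

E => M   [E → M]
M => M+U   [M → M + U]
M+U => U+U   [M → U]
U+U => n+U   [U → n]
n+U => n+n   [U → n]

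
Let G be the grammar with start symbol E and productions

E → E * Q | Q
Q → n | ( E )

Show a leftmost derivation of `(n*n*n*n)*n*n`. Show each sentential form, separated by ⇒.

E ⇒ E*Q ⇒ E*Q*Q ⇒ Q*Q*Q ⇒ (E)*Q*Q ⇒ (E*Q)*Q*Q ⇒ (E*Q*Q)*Q*Q ⇒ (E*Q*Q*Q)*Q*Q ⇒ (Q*Q*Q*Q)*Q*Q ⇒ (n*Q*Q*Q)*Q*Q ⇒ (n*n*Q*Q)*Q*Q ⇒ (n*n*n*Q)*Q*Q ⇒ (n*n*n*n)*Q*Q ⇒ (n*n*n*n)*n*Q ⇒ (n*n*n*n)*n*n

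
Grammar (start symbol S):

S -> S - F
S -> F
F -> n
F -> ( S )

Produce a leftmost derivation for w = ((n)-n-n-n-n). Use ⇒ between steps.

S⇒F⇒(S)⇒(S-F)⇒(S-F-F)⇒(S-F-F-F)⇒(S-F-F-F-F)⇒(F-F-F-F-F)⇒((S)-F-F-F-F)⇒((F)-F-F-F-F)⇒((n)-F-F-F-F)⇒((n)-n-F-F-F)⇒((n)-n-n-F-F)⇒((n)-n-n-n-F)⇒((n)-n-n-n-n)

S ⇒ F   [S -> F]
F ⇒ (S)   [F -> ( S )]
(S) ⇒ (S-F)   [S -> S - F]
(S-F) ⇒ (S-F-F)   [S -> S - F]
(S-F-F) ⇒ (S-F-F-F)   [S -> S - F]
(S-F-F-F) ⇒ (S-F-F-F-F)   [S -> S - F]
(S-F-F-F-F) ⇒ (F-F-F-F-F)   [S -> F]
(F-F-F-F-F) ⇒ ((S)-F-F-F-F)   [F -> ( S )]
((S)-F-F-F-F) ⇒ ((F)-F-F-F-F)   [S -> F]
((F)-F-F-F-F) ⇒ ((n)-F-F-F-F)   [F -> n]
((n)-F-F-F-F) ⇒ ((n)-n-F-F-F)   [F -> n]
((n)-n-F-F-F) ⇒ ((n)-n-n-F-F)   [F -> n]
((n)-n-n-F-F) ⇒ ((n)-n-n-n-F)   [F -> n]
((n)-n-n-n-F) ⇒ ((n)-n-n-n-n)   [F -> n]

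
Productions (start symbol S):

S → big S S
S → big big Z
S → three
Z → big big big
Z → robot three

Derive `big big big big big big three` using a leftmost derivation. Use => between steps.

S => big S S => big big big Z S => big big big big big big S => big big big big big big three

S => big S S   [S → big S S]
big S S => big big big Z S   [S → big big Z]
big big big Z S => big big big big big big S   [Z → big big big]
big big big big big big S => big big big big big big three   [S → three]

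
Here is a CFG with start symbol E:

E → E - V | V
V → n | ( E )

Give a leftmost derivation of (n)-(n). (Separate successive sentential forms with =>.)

E => E-V   [E → E - V]
E-V => V-V   [E → V]
V-V => (E)-V   [V → ( E )]
(E)-V => (V)-V   [E → V]
(V)-V => (n)-V   [V → n]
(n)-V => (n)-(E)   [V → ( E )]
(n)-(E) => (n)-(V)   [E → V]
(n)-(V) => (n)-(n)   [V → n]

E=>E-V=>V-V=>(E)-V=>(V)-V=>(n)-V=>(n)-(E)=>(n)-(V)=>(n)-(n)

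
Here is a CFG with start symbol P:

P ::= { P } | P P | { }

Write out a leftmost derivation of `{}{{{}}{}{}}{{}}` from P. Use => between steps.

P => PP => PPP => {}PP => {}{P}P => {}{PP}P => {}{PPP}P => {}{{P}PP}P => {}{{{}}PP}P => {}{{{}}{}P}P => {}{{{}}{}{}}P => {}{{{}}{}{}}{P} => {}{{{}}{}{}}{{}}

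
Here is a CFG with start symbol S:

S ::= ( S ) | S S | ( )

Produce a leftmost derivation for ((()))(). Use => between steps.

S => SS => (S)S => ((S))S => ((()))S => ((()))()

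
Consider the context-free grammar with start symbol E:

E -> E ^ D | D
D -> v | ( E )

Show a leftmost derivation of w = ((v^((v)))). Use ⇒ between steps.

E ⇒ D ⇒ (E) ⇒ (D) ⇒ ((E)) ⇒ ((E^D)) ⇒ ((D^D)) ⇒ ((v^D)) ⇒ ((v^(E))) ⇒ ((v^(D))) ⇒ ((v^((E)))) ⇒ ((v^((D)))) ⇒ ((v^((v))))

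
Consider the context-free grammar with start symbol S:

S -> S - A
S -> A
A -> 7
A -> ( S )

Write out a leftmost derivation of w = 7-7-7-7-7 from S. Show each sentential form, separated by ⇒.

S ⇒ S-A   [S -> S - A]
S-A ⇒ S-A-A   [S -> S - A]
S-A-A ⇒ S-A-A-A   [S -> S - A]
S-A-A-A ⇒ S-A-A-A-A   [S -> S - A]
S-A-A-A-A ⇒ A-A-A-A-A   [S -> A]
A-A-A-A-A ⇒ 7-A-A-A-A   [A -> 7]
7-A-A-A-A ⇒ 7-7-A-A-A   [A -> 7]
7-7-A-A-A ⇒ 7-7-7-A-A   [A -> 7]
7-7-7-A-A ⇒ 7-7-7-7-A   [A -> 7]
7-7-7-7-A ⇒ 7-7-7-7-7   [A -> 7]

S ⇒ S-A ⇒ S-A-A ⇒ S-A-A-A ⇒ S-A-A-A-A ⇒ A-A-A-A-A ⇒ 7-A-A-A-A ⇒ 7-7-A-A-A ⇒ 7-7-7-A-A ⇒ 7-7-7-7-A ⇒ 7-7-7-7-7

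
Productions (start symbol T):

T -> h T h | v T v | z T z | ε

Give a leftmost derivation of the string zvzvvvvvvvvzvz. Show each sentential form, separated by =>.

T => zTz => zvTvz => zvzTzvz => zvzvTvzvz => zvzvvTvvzvz => zvzvvvTvvvzvz => zvzvvvvTvvvvzvz => zvzvvvvvvvvzvz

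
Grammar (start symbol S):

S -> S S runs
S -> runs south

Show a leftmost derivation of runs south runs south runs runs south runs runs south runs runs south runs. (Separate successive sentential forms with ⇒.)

S ⇒ S S runs ⇒ S S runs S runs ⇒ S S runs S runs S runs ⇒ S S runs S runs S runs S runs ⇒ runs south S runs S runs S runs S runs ⇒ runs south runs south runs S runs S runs S runs ⇒ runs south runs south runs runs south runs S runs S runs ⇒ runs south runs south runs runs south runs runs south runs S runs ⇒ runs south runs south runs runs south runs runs south runs runs south runs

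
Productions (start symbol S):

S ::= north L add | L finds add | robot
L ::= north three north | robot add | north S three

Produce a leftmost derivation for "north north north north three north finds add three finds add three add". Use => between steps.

S => north L add   [S ::= north L add]
north L add => north north S three add   [L ::= north S three]
north north S three add => north north L finds add three add   [S ::= L finds add]
north north L finds add three add => north north north S three finds add three add   [L ::= north S three]
north north north S three finds add three add => north north north L finds add three finds add three add   [S ::= L finds add]
north north north L finds add three finds add three add => north north north north three north finds add three finds add three add   [L ::= north three north]

S => north L add => north north S three add => north north L finds add three add => north north north S three finds add three add => north north north L finds add three finds add three add => north north north north three north finds add three finds add three add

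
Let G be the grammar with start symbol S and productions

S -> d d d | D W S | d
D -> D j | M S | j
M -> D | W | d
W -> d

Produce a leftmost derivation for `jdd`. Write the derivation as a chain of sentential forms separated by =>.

S => DWS   [S -> D W S]
DWS => jWS   [D -> j]
jWS => jdS   [W -> d]
jdS => jdd   [S -> d]

S => DWS => jWS => jdS => jdd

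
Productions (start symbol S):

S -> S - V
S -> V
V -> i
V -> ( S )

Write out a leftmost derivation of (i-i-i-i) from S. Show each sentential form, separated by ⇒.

S⇒V⇒(S)⇒(S-V)⇒(S-V-V)⇒(S-V-V-V)⇒(V-V-V-V)⇒(i-V-V-V)⇒(i-i-V-V)⇒(i-i-i-V)⇒(i-i-i-i)

S ⇒ V   [S -> V]
V ⇒ (S)   [V -> ( S )]
(S) ⇒ (S-V)   [S -> S - V]
(S-V) ⇒ (S-V-V)   [S -> S - V]
(S-V-V) ⇒ (S-V-V-V)   [S -> S - V]
(S-V-V-V) ⇒ (V-V-V-V)   [S -> V]
(V-V-V-V) ⇒ (i-V-V-V)   [V -> i]
(i-V-V-V) ⇒ (i-i-V-V)   [V -> i]
(i-i-V-V) ⇒ (i-i-i-V)   [V -> i]
(i-i-i-V) ⇒ (i-i-i-i)   [V -> i]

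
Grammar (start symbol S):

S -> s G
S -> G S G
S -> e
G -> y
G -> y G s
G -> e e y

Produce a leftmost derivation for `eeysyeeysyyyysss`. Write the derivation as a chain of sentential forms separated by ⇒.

S⇒GSG⇒eeySG⇒eeysGG⇒eeysyGsG⇒eeysyeeysG⇒eeysyeeysyGs⇒eeysyeeysyyGss⇒eeysyeeysyyyGsss⇒eeysyeeysyyyysss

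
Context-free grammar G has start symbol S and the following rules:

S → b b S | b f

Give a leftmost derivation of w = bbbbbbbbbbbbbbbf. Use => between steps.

S => bbS => bbbbS => bbbbbbS => bbbbbbbbS => bbbbbbbbbbS => bbbbbbbbbbbbS => bbbbbbbbbbbbbbS => bbbbbbbbbbbbbbbf

S => bbS   [S → b b S]
bbS => bbbbS   [S → b b S]
bbbbS => bbbbbbS   [S → b b S]
bbbbbbS => bbbbbbbbS   [S → b b S]
bbbbbbbbS => bbbbbbbbbbS   [S → b b S]
bbbbbbbbbbS => bbbbbbbbbbbbS   [S → b b S]
bbbbbbbbbbbbS => bbbbbbbbbbbbbbS   [S → b b S]
bbbbbbbbbbbbbbS => bbbbbbbbbbbbbbbf   [S → b f]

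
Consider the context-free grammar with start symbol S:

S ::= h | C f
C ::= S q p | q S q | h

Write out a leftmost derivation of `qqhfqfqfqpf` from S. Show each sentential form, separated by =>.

S => Cf => Sqpf => Cfqpf => qSqfqpf => qCfqfqpf => qqSqfqfqpf => qqCfqfqfqpf => qqhfqfqfqpf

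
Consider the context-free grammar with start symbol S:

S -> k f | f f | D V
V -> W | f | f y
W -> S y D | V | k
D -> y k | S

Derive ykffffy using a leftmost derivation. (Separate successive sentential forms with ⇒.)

S⇒DV⇒SV⇒DVV⇒SVV⇒DVVV⇒SVVV⇒DVVVV⇒ykVVVV⇒ykfVVV⇒ykffVV⇒ykfffV⇒ykffffy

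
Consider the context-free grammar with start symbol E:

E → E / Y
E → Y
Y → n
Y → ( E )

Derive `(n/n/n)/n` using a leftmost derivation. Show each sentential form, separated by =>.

E => E/Y   [E → E / Y]
E/Y => Y/Y   [E → Y]
Y/Y => (E)/Y   [Y → ( E )]
(E)/Y => (E/Y)/Y   [E → E / Y]
(E/Y)/Y => (E/Y/Y)/Y   [E → E / Y]
(E/Y/Y)/Y => (Y/Y/Y)/Y   [E → Y]
(Y/Y/Y)/Y => (n/Y/Y)/Y   [Y → n]
(n/Y/Y)/Y => (n/n/Y)/Y   [Y → n]
(n/n/Y)/Y => (n/n/n)/Y   [Y → n]
(n/n/n)/Y => (n/n/n)/n   [Y → n]

E => E/Y => Y/Y => (E)/Y => (E/Y)/Y => (E/Y/Y)/Y => (Y/Y/Y)/Y => (n/Y/Y)/Y => (n/n/Y)/Y => (n/n/n)/Y => (n/n/n)/n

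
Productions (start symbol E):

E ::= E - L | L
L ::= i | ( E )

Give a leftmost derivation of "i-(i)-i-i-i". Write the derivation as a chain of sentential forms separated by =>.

E => E-L => E-L-L => E-L-L-L => E-L-L-L-L => L-L-L-L-L => i-L-L-L-L => i-(E)-L-L-L => i-(L)-L-L-L => i-(i)-L-L-L => i-(i)-i-L-L => i-(i)-i-i-L => i-(i)-i-i-i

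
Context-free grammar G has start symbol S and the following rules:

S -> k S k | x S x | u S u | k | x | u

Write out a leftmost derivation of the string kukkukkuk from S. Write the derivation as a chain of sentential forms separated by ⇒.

S ⇒ kSk ⇒ kuSuk ⇒ kukSkuk ⇒ kukkSkkuk ⇒ kukkukkuk

S ⇒ kSk   [S -> k S k]
kSk ⇒ kuSuk   [S -> u S u]
kuSuk ⇒ kukSkuk   [S -> k S k]
kukSkuk ⇒ kukkSkkuk   [S -> k S k]
kukkSkkuk ⇒ kukkukkuk   [S -> u]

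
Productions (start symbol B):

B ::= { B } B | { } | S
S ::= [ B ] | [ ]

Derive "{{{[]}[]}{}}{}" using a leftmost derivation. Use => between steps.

B => {B}B   [B ::= { B } B]
{B}B => {{B}B}B   [B ::= { B } B]
{{B}B}B => {{{B}B}B}B   [B ::= { B } B]
{{{B}B}B}B => {{{S}B}B}B   [B ::= S]
{{{S}B}B}B => {{{[]}B}B}B   [S ::= [ ]]
{{{[]}B}B}B => {{{[]}S}B}B   [B ::= S]
{{{[]}S}B}B => {{{[]}[]}B}B   [S ::= [ ]]
{{{[]}[]}B}B => {{{[]}[]}{}}B   [B ::= { }]
{{{[]}[]}{}}B => {{{[]}[]}{}}{}   [B ::= { }]

B=>{B}B=>{{B}B}B=>{{{B}B}B}B=>{{{S}B}B}B=>{{{[]}B}B}B=>{{{[]}S}B}B=>{{{[]}[]}B}B=>{{{[]}[]}{}}B=>{{{[]}[]}{}}{}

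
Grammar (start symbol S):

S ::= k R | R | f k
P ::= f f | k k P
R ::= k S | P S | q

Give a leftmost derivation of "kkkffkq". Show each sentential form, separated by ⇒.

S⇒kR⇒kPS⇒kkkPS⇒kkkffS⇒kkkffR⇒kkkffkS⇒kkkffkR⇒kkkffkq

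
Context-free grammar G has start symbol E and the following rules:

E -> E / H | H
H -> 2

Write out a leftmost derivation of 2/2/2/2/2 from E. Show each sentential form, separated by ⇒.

E ⇒ E/H   [E -> E / H]
E/H ⇒ E/H/H   [E -> E / H]
E/H/H ⇒ E/H/H/H   [E -> E / H]
E/H/H/H ⇒ E/H/H/H/H   [E -> E / H]
E/H/H/H/H ⇒ H/H/H/H/H   [E -> H]
H/H/H/H/H ⇒ 2/H/H/H/H   [H -> 2]
2/H/H/H/H ⇒ 2/2/H/H/H   [H -> 2]
2/2/H/H/H ⇒ 2/2/2/H/H   [H -> 2]
2/2/2/H/H ⇒ 2/2/2/2/H   [H -> 2]
2/2/2/2/H ⇒ 2/2/2/2/2   [H -> 2]

E ⇒ E/H ⇒ E/H/H ⇒ E/H/H/H ⇒ E/H/H/H/H ⇒ H/H/H/H/H ⇒ 2/H/H/H/H ⇒ 2/2/H/H/H ⇒ 2/2/2/H/H ⇒ 2/2/2/2/H ⇒ 2/2/2/2/2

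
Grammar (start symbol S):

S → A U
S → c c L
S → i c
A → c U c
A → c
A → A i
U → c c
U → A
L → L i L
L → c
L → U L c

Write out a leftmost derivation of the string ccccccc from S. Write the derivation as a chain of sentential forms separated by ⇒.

S ⇒ AU   [S → A U]
AU ⇒ cUcU   [A → c U c]
cUcU ⇒ ccccU   [U → c c]
ccccU ⇒ ccccA   [U → A]
ccccA ⇒ cccccUc   [A → c U c]
cccccUc ⇒ cccccAc   [U → A]
cccccAc ⇒ ccccccc   [A → c]

S ⇒ AU ⇒ cUcU ⇒ ccccU ⇒ ccccA ⇒ cccccUc ⇒ cccccAc ⇒ ccccccc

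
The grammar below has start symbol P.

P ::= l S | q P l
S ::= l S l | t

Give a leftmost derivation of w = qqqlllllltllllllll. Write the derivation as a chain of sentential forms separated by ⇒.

P ⇒ qPl   [P ::= q P l]
qPl ⇒ qqPll   [P ::= q P l]
qqPll ⇒ qqqPlll   [P ::= q P l]
qqqPlll ⇒ qqqlSlll   [P ::= l S]
qqqlSlll ⇒ qqqllSllll   [S ::= l S l]
qqqllSllll ⇒ qqqlllSlllll   [S ::= l S l]
qqqlllSlllll ⇒ qqqllllSllllll   [S ::= l S l]
qqqllllSllllll ⇒ qqqlllllSlllllll   [S ::= l S l]
qqqlllllSlllllll ⇒ qqqllllllSllllllll   [S ::= l S l]
qqqllllllSllllllll ⇒ qqqlllllltllllllll   [S ::= t]

P ⇒ qPl ⇒ qqPll ⇒ qqqPlll ⇒ qqqlSlll ⇒ qqqllSllll ⇒ qqqlllSlllll ⇒ qqqllllSllllll ⇒ qqqlllllSlllllll ⇒ qqqllllllSllllllll ⇒ qqqlllllltllllllll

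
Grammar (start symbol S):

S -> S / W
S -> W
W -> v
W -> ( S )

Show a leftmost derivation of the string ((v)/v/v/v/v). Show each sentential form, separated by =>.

S => W   [S -> W]
W => (S)   [W -> ( S )]
(S) => (S/W)   [S -> S / W]
(S/W) => (S/W/W)   [S -> S / W]
(S/W/W) => (S/W/W/W)   [S -> S / W]
(S/W/W/W) => (S/W/W/W/W)   [S -> S / W]
(S/W/W/W/W) => (W/W/W/W/W)   [S -> W]
(W/W/W/W/W) => ((S)/W/W/W/W)   [W -> ( S )]
((S)/W/W/W/W) => ((W)/W/W/W/W)   [S -> W]
((W)/W/W/W/W) => ((v)/W/W/W/W)   [W -> v]
((v)/W/W/W/W) => ((v)/v/W/W/W)   [W -> v]
((v)/v/W/W/W) => ((v)/v/v/W/W)   [W -> v]
((v)/v/v/W/W) => ((v)/v/v/v/W)   [W -> v]
((v)/v/v/v/W) => ((v)/v/v/v/v)   [W -> v]

S=>W=>(S)=>(S/W)=>(S/W/W)=>(S/W/W/W)=>(S/W/W/W/W)=>(W/W/W/W/W)=>((S)/W/W/W/W)=>((W)/W/W/W/W)=>((v)/W/W/W/W)=>((v)/v/W/W/W)=>((v)/v/v/W/W)=>((v)/v/v/v/W)=>((v)/v/v/v/v)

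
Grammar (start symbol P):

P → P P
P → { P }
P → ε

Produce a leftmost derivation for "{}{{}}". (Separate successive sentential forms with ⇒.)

P ⇒ PP   [P → P P]
PP ⇒ {P}P   [P → { P }]
{P}P ⇒ {}P   [P → ε]
{}P ⇒ {}{P}   [P → { P }]
{}{P} ⇒ {}{PP}   [P → P P]
{}{PP} ⇒ {}{PPP}   [P → P P]
{}{PPP} ⇒ {}{{P}PP}   [P → { P }]
{}{{P}PP} ⇒ {}{{}PP}   [P → ε]
{}{{}PP} ⇒ {}{{}P}   [P → ε]
{}{{}P} ⇒ {}{{}}   [P → ε]

P ⇒ PP ⇒ {P}P ⇒ {}P ⇒ {}{P} ⇒ {}{PP} ⇒ {}{PPP} ⇒ {}{{P}PP} ⇒ {}{{}PP} ⇒ {}{{}P} ⇒ {}{{}}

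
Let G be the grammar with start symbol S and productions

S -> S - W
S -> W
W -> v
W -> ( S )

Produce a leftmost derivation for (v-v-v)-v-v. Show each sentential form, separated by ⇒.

S ⇒ S-W ⇒ S-W-W ⇒ W-W-W ⇒ (S)-W-W ⇒ (S-W)-W-W ⇒ (S-W-W)-W-W ⇒ (W-W-W)-W-W ⇒ (v-W-W)-W-W ⇒ (v-v-W)-W-W ⇒ (v-v-v)-W-W ⇒ (v-v-v)-v-W ⇒ (v-v-v)-v-v

S ⇒ S-W   [S -> S - W]
S-W ⇒ S-W-W   [S -> S - W]
S-W-W ⇒ W-W-W   [S -> W]
W-W-W ⇒ (S)-W-W   [W -> ( S )]
(S)-W-W ⇒ (S-W)-W-W   [S -> S - W]
(S-W)-W-W ⇒ (S-W-W)-W-W   [S -> S - W]
(S-W-W)-W-W ⇒ (W-W-W)-W-W   [S -> W]
(W-W-W)-W-W ⇒ (v-W-W)-W-W   [W -> v]
(v-W-W)-W-W ⇒ (v-v-W)-W-W   [W -> v]
(v-v-W)-W-W ⇒ (v-v-v)-W-W   [W -> v]
(v-v-v)-W-W ⇒ (v-v-v)-v-W   [W -> v]
(v-v-v)-v-W ⇒ (v-v-v)-v-v   [W -> v]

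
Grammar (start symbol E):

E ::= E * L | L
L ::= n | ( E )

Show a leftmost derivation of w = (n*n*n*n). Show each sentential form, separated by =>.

E => L => (E) => (E*L) => (E*L*L) => (E*L*L*L) => (L*L*L*L) => (n*L*L*L) => (n*n*L*L) => (n*n*n*L) => (n*n*n*n)

E => L   [E ::= L]
L => (E)   [L ::= ( E )]
(E) => (E*L)   [E ::= E * L]
(E*L) => (E*L*L)   [E ::= E * L]
(E*L*L) => (E*L*L*L)   [E ::= E * L]
(E*L*L*L) => (L*L*L*L)   [E ::= L]
(L*L*L*L) => (n*L*L*L)   [L ::= n]
(n*L*L*L) => (n*n*L*L)   [L ::= n]
(n*n*L*L) => (n*n*n*L)   [L ::= n]
(n*n*n*L) => (n*n*n*n)   [L ::= n]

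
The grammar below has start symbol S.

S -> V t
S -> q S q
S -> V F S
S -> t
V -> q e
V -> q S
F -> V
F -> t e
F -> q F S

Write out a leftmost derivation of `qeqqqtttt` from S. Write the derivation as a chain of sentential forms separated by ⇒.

S ⇒ VFS   [S -> V F S]
VFS ⇒ qeFS   [V -> q e]
qeFS ⇒ qeqFSS   [F -> q F S]
qeqFSS ⇒ qeqVSS   [F -> V]
qeqVSS ⇒ qeqqSSS   [V -> q S]
qeqqSSS ⇒ qeqqVtSS   [S -> V t]
qeqqVtSS ⇒ qeqqqStSS   [V -> q S]
qeqqqStSS ⇒ qeqqqttSS   [S -> t]
qeqqqttSS ⇒ qeqqqtttS   [S -> t]
qeqqqtttS ⇒ qeqqqtttt   [S -> t]

S ⇒ VFS ⇒ qeFS ⇒ qeqFSS ⇒ qeqVSS ⇒ qeqqSSS ⇒ qeqqVtSS ⇒ qeqqqStSS ⇒ qeqqqttSS ⇒ qeqqqtttS ⇒ qeqqqtttt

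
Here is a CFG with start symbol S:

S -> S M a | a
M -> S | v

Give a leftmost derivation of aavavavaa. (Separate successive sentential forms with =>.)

S => SMa   [S -> S M a]
SMa => aMa   [S -> a]
aMa => aSa   [M -> S]
aSa => aSMaa   [S -> S M a]
aSMaa => aSMaMaa   [S -> S M a]
aSMaMaa => aSMaMaMaa   [S -> S M a]
aSMaMaMaa => aaMaMaMaa   [S -> a]
aaMaMaMaa => aavaMaMaa   [M -> v]
aavaMaMaa => aavavaMaa   [M -> v]
aavavaMaa => aavavavaa   [M -> v]

S => SMa => aMa => aSa => aSMaa => aSMaMaa => aSMaMaMaa => aaMaMaMaa => aavaMaMaa => aavavaMaa => aavavavaa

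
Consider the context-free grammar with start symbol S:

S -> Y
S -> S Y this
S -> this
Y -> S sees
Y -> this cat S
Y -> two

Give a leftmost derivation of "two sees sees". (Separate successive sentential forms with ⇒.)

S ⇒ Y   [S -> Y]
Y ⇒ S sees   [Y -> S sees]
S sees ⇒ Y sees   [S -> Y]
Y sees ⇒ S sees sees   [Y -> S sees]
S sees sees ⇒ Y sees sees   [S -> Y]
Y sees sees ⇒ two sees sees   [Y -> two]

S ⇒ Y ⇒ S sees ⇒ Y sees ⇒ S sees sees ⇒ Y sees sees ⇒ two sees sees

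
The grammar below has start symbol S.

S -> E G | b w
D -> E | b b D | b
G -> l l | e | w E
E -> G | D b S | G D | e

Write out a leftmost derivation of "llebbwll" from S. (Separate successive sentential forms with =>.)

S => EG   [S -> E G]
EG => DbSG   [E -> D b S]
DbSG => EbSG   [D -> E]
EbSG => GDbSG   [E -> G D]
GDbSG => llDbSG   [G -> l l]
llDbSG => llEbSG   [D -> E]
llEbSG => llebSG   [E -> e]
llebSG => llebbwG   [S -> b w]
llebbwG => llebbwll   [G -> l l]

S => EG => DbSG => EbSG => GDbSG => llDbSG => llEbSG => llebSG => llebbwG => llebbwll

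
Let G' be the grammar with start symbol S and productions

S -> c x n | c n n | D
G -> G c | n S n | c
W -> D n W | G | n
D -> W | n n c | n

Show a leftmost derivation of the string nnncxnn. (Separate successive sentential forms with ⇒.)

S ⇒ D ⇒ W ⇒ DnW ⇒ WnW ⇒ nnW ⇒ nnG ⇒ nnnSn ⇒ nnncxnn

S ⇒ D   [S -> D]
D ⇒ W   [D -> W]
W ⇒ DnW   [W -> D n W]
DnW ⇒ WnW   [D -> W]
WnW ⇒ nnW   [W -> n]
nnW ⇒ nnG   [W -> G]
nnG ⇒ nnnSn   [G -> n S n]
nnnSn ⇒ nnncxnn   [S -> c x n]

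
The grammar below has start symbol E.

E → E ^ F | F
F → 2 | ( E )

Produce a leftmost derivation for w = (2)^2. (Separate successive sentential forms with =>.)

E => E^F => F^F => (E)^F => (F)^F => (2)^F => (2)^2

E => E^F   [E → E ^ F]
E^F => F^F   [E → F]
F^F => (E)^F   [F → ( E )]
(E)^F => (F)^F   [E → F]
(F)^F => (2)^F   [F → 2]
(2)^F => (2)^2   [F → 2]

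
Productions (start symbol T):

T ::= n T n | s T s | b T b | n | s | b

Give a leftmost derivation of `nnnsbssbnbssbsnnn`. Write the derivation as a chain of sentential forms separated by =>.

T => nTn   [T ::= n T n]
nTn => nnTnn   [T ::= n T n]
nnTnn => nnnTnnn   [T ::= n T n]
nnnTnnn => nnnsTsnnn   [T ::= s T s]
nnnsTsnnn => nnnsbTbsnnn   [T ::= b T b]
nnnsbTbsnnn => nnnsbsTsbsnnn   [T ::= s T s]
nnnsbsTsbsnnn => nnnsbssTssbsnnn   [T ::= s T s]
nnnsbssTssbsnnn => nnnsbssbTbssbsnnn   [T ::= b T b]
nnnsbssbTbssbsnnn => nnnsbssbnbssbsnnn   [T ::= n]

T => nTn => nnTnn => nnnTnnn => nnnsTsnnn => nnnsbTbsnnn => nnnsbsTsbsnnn => nnnsbssTssbsnnn => nnnsbssbTbssbsnnn => nnnsbssbnbssbsnnn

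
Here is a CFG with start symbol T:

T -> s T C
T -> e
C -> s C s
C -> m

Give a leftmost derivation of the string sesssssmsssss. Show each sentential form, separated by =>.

T => sTC   [T -> s T C]
sTC => seC   [T -> e]
seC => sesCs   [C -> s C s]
sesCs => sessCss   [C -> s C s]
sessCss => sesssCsss   [C -> s C s]
sesssCsss => sessssCssss   [C -> s C s]
sessssCssss => sesssssCsssss   [C -> s C s]
sesssssCsssss => sesssssmsssss   [C -> m]

T => sTC => seC => sesCs => sessCss => sesssCsss => sessssCssss => sesssssCsssss => sesssssmsssss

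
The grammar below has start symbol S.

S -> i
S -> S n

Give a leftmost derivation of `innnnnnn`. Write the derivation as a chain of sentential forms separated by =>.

S => Sn => Snn => Snnn => Snnnn => Snnnnn => Snnnnnn => Snnnnnnn => innnnnnn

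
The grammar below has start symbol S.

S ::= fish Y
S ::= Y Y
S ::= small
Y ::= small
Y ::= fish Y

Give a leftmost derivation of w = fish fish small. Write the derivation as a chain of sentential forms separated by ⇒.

S ⇒ fish Y   [S ::= fish Y]
fish Y ⇒ fish fish Y   [Y ::= fish Y]
fish fish Y ⇒ fish fish small   [Y ::= small]

S ⇒ fish Y ⇒ fish fish Y ⇒ fish fish small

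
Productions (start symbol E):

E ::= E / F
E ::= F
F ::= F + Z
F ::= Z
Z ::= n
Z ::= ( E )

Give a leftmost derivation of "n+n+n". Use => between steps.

E => F   [E ::= F]
F => F+Z   [F ::= F + Z]
F+Z => F+Z+Z   [F ::= F + Z]
F+Z+Z => Z+Z+Z   [F ::= Z]
Z+Z+Z => n+Z+Z   [Z ::= n]
n+Z+Z => n+n+Z   [Z ::= n]
n+n+Z => n+n+n   [Z ::= n]

E => F => F+Z => F+Z+Z => Z+Z+Z => n+Z+Z => n+n+Z => n+n+n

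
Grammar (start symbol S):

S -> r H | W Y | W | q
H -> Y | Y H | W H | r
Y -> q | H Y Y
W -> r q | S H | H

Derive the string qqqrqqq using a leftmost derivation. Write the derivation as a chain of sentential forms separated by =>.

S=>WY=>HY=>YY=>HYYY=>YHYYY=>HYYHYYY=>YYYHYYY=>qYYHYYY=>qqYHYYY=>qqqHYYY=>qqqrYYY=>qqqrqYY=>qqqrqqY=>qqqrqqq

S => WY   [S -> W Y]
WY => HY   [W -> H]
HY => YY   [H -> Y]
YY => HYYY   [Y -> H Y Y]
HYYY => YHYYY   [H -> Y H]
YHYYY => HYYHYYY   [Y -> H Y Y]
HYYHYYY => YYYHYYY   [H -> Y]
YYYHYYY => qYYHYYY   [Y -> q]
qYYHYYY => qqYHYYY   [Y -> q]
qqYHYYY => qqqHYYY   [Y -> q]
qqqHYYY => qqqrYYY   [H -> r]
qqqrYYY => qqqrqYY   [Y -> q]
qqqrqYY => qqqrqqY   [Y -> q]
qqqrqqY => qqqrqqq   [Y -> q]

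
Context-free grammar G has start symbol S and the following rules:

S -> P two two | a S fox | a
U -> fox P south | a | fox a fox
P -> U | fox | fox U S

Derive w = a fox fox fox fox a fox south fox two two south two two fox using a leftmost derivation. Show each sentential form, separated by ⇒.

S ⇒ a S fox ⇒ a P two two fox ⇒ a U two two fox ⇒ a fox P south two two fox ⇒ a fox fox U S south two two fox ⇒ a fox fox fox P south S south two two fox ⇒ a fox fox fox U south S south two two fox ⇒ a fox fox fox fox a fox south S south two two fox ⇒ a fox fox fox fox a fox south P two two south two two fox ⇒ a fox fox fox fox a fox south fox two two south two two fox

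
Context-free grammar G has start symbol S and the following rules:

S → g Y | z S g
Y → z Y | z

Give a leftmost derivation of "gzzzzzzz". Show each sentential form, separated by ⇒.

S ⇒ gY ⇒ gzY ⇒ gzzY ⇒ gzzzY ⇒ gzzzzY ⇒ gzzzzzY ⇒ gzzzzzzY ⇒ gzzzzzzz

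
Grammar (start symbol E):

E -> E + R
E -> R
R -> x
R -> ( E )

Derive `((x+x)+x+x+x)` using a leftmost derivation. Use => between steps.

E => R => (E) => (E+R) => (E+R+R) => (E+R+R+R) => (R+R+R+R) => ((E)+R+R+R) => ((E+R)+R+R+R) => ((R+R)+R+R+R) => ((x+R)+R+R+R) => ((x+x)+R+R+R) => ((x+x)+x+R+R) => ((x+x)+x+x+R) => ((x+x)+x+x+x)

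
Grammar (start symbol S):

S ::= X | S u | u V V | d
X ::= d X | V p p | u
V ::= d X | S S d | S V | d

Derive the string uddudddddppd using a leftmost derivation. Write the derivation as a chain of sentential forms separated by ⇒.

S⇒uVV⇒udXV⇒uddXV⇒uddVppV⇒uddSVppV⇒udduVVVppV⇒udduSSdVVppV⇒uddudSdVVppV⇒uddudddVVppV⇒udduddddVppV⇒uddudddddppV⇒uddudddddppd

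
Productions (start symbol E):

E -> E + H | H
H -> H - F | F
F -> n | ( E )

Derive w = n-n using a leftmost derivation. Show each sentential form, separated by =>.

E => H   [E -> H]
H => H-F   [H -> H - F]
H-F => F-F   [H -> F]
F-F => n-F   [F -> n]
n-F => n-n   [F -> n]

E => H => H-F => F-F => n-F => n-n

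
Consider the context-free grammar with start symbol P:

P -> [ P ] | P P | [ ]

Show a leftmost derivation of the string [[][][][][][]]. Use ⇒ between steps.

P ⇒ [P]   [P -> [ P ]]
[P] ⇒ [PP]   [P -> P P]
[PP] ⇒ [PPP]   [P -> P P]
[PPP] ⇒ [PPPP]   [P -> P P]
[PPPP] ⇒ [PPPPP]   [P -> P P]
[PPPPP] ⇒ [[]PPPP]   [P -> [ ]]
[[]PPPP] ⇒ [[]PPPPP]   [P -> P P]
[[]PPPPP] ⇒ [[][]PPPP]   [P -> [ ]]
[[][]PPPP] ⇒ [[][][]PPP]   [P -> [ ]]
[[][][]PPP] ⇒ [[][][][]PP]   [P -> [ ]]
[[][][][]PP] ⇒ [[][][][][]P]   [P -> [ ]]
[[][][][][]P] ⇒ [[][][][][][]]   [P -> [ ]]

P ⇒ [P] ⇒ [PP] ⇒ [PPP] ⇒ [PPPP] ⇒ [PPPPP] ⇒ [[]PPPP] ⇒ [[]PPPPP] ⇒ [[][]PPPP] ⇒ [[][][]PPP] ⇒ [[][][][]PP] ⇒ [[][][][][]P] ⇒ [[][][][][][]]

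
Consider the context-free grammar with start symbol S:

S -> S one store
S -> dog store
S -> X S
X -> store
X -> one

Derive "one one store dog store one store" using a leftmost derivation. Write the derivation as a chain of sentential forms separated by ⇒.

S ⇒ X S   [S -> X S]
X S ⇒ one S   [X -> one]
one S ⇒ one S one store   [S -> S one store]
one S one store ⇒ one X S one store   [S -> X S]
one X S one store ⇒ one one S one store   [X -> one]
one one S one store ⇒ one one X S one store   [S -> X S]
one one X S one store ⇒ one one store S one store   [X -> store]
one one store S one store ⇒ one one store dog store one store   [S -> dog store]

S ⇒ X S ⇒ one S ⇒ one S one store ⇒ one X S one store ⇒ one one S one store ⇒ one one X S one store ⇒ one one store S one store ⇒ one one store dog store one store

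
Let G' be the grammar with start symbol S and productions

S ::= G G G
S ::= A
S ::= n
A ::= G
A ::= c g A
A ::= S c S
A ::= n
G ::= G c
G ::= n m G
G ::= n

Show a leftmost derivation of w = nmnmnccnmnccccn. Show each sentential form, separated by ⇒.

S ⇒ GGG   [S ::= G G G]
GGG ⇒ GcGG   [G ::= G c]
GcGG ⇒ nmGcGG   [G ::= n m G]
nmGcGG ⇒ nmGccGG   [G ::= G c]
nmGccGG ⇒ nmnmGccGG   [G ::= n m G]
nmnmGccGG ⇒ nmnmnccGG   [G ::= n]
nmnmnccGG ⇒ nmnmnccnmGG   [G ::= n m G]
nmnmnccnmGG ⇒ nmnmnccnmGcG   [G ::= G c]
nmnmnccnmGcG ⇒ nmnmnccnmGccG   [G ::= G c]
nmnmnccnmGccG ⇒ nmnmnccnmGcccG   [G ::= G c]
nmnmnccnmGcccG ⇒ nmnmnccnmGccccG   [G ::= G c]
nmnmnccnmGccccG ⇒ nmnmnccnmnccccG   [G ::= n]
nmnmnccnmnccccG ⇒ nmnmnccnmnccccn   [G ::= n]

S⇒GGG⇒GcGG⇒nmGcGG⇒nmGccGG⇒nmnmGccGG⇒nmnmnccGG⇒nmnmnccnmGG⇒nmnmnccnmGcG⇒nmnmnccnmGccG⇒nmnmnccnmGcccG⇒nmnmnccnmGccccG⇒nmnmnccnmnccccG⇒nmnmnccnmnccccn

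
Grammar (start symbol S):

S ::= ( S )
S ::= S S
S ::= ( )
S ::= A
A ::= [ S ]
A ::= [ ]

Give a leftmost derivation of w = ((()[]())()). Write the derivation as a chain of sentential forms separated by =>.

S => (S)   [S ::= ( S )]
(S) => (SS)   [S ::= S S]
(SS) => ((S)S)   [S ::= ( S )]
((S)S) => ((SS)S)   [S ::= S S]
((SS)S) => ((SSS)S)   [S ::= S S]
((SSS)S) => ((()SS)S)   [S ::= ( )]
((()SS)S) => ((()AS)S)   [S ::= A]
((()AS)S) => ((()[]S)S)   [A ::= [ ]]
((()[]S)S) => ((()[]())S)   [S ::= ( )]
((()[]())S) => ((()[]())())   [S ::= ( )]

S => (S) => (SS) => ((S)S) => ((SS)S) => ((SSS)S) => ((()SS)S) => ((()AS)S) => ((()[]S)S) => ((()[]())S) => ((()[]())())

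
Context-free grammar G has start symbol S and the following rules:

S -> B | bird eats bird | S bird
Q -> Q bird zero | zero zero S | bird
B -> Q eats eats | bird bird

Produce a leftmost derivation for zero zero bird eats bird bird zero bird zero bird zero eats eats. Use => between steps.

S => B   [S -> B]
B => Q eats eats   [B -> Q eats eats]
Q eats eats => Q bird zero eats eats   [Q -> Q bird zero]
Q bird zero eats eats => Q bird zero bird zero eats eats   [Q -> Q bird zero]
Q bird zero bird zero eats eats => Q bird zero bird zero bird zero eats eats   [Q -> Q bird zero]
Q bird zero bird zero bird zero eats eats => zero zero S bird zero bird zero bird zero eats eats   [Q -> zero zero S]
zero zero S bird zero bird zero bird zero eats eats => zero zero bird eats bird bird zero bird zero bird zero eats eats   [S -> bird eats bird]

S => B => Q eats eats => Q bird zero eats eats => Q bird zero bird zero eats eats => Q bird zero bird zero bird zero eats eats => zero zero S bird zero bird zero bird zero eats eats => zero zero bird eats bird bird zero bird zero bird zero eats eats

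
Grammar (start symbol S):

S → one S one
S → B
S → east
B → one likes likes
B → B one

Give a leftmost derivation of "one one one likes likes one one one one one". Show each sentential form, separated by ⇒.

S ⇒ one S one   [S → one S one]
one S one ⇒ one one S one one   [S → one S one]
one one S one one ⇒ one one B one one   [S → B]
one one B one one ⇒ one one B one one one   [B → B one]
one one B one one one ⇒ one one B one one one one   [B → B one]
one one B one one one one ⇒ one one B one one one one one   [B → B one]
one one B one one one one one ⇒ one one one likes likes one one one one one   [B → one likes likes]

S ⇒ one S one ⇒ one one S one one ⇒ one one B one one ⇒ one one B one one one ⇒ one one B one one one one ⇒ one one B one one one one one ⇒ one one one likes likes one one one one one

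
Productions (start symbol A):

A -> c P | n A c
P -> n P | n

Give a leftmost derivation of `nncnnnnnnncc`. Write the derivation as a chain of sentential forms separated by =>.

A=>nAc=>nnAcc=>nncPcc=>nncnPcc=>nncnnPcc=>nncnnnPcc=>nncnnnnPcc=>nncnnnnnPcc=>nncnnnnnnPcc=>nncnnnnnnncc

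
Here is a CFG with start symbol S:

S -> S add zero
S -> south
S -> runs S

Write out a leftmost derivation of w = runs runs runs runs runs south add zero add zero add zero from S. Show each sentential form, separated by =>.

S => S add zero => runs S add zero => runs runs S add zero => runs runs runs S add zero => runs runs runs S add zero add zero => runs runs runs runs S add zero add zero => runs runs runs runs runs S add zero add zero => runs runs runs runs runs S add zero add zero add zero => runs runs runs runs runs south add zero add zero add zero

S => S add zero   [S -> S add zero]
S add zero => runs S add zero   [S -> runs S]
runs S add zero => runs runs S add zero   [S -> runs S]
runs runs S add zero => runs runs runs S add zero   [S -> runs S]
runs runs runs S add zero => runs runs runs S add zero add zero   [S -> S add zero]
runs runs runs S add zero add zero => runs runs runs runs S add zero add zero   [S -> runs S]
runs runs runs runs S add zero add zero => runs runs runs runs runs S add zero add zero   [S -> runs S]
runs runs runs runs runs S add zero add zero => runs runs runs runs runs S add zero add zero add zero   [S -> S add zero]
runs runs runs runs runs S add zero add zero add zero => runs runs runs runs runs south add zero add zero add zero   [S -> south]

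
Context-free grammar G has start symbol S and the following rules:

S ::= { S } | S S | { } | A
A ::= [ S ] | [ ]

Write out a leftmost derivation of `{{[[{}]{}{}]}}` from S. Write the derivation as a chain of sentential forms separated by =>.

S=>{S}=>{{S}}=>{{A}}=>{{[S]}}=>{{[SS]}}=>{{[SSS]}}=>{{[ASS]}}=>{{[[S]SS]}}=>{{[[{}]SS]}}=>{{[[{}]{}S]}}=>{{[[{}]{}{}]}}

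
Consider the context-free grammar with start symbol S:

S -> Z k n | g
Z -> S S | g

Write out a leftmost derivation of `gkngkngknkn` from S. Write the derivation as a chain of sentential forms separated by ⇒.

S ⇒ Zkn   [S -> Z k n]
Zkn ⇒ SSkn   [Z -> S S]
SSkn ⇒ ZknSkn   [S -> Z k n]
ZknSkn ⇒ SSknSkn   [Z -> S S]
SSknSkn ⇒ ZknSknSkn   [S -> Z k n]
ZknSknSkn ⇒ gknSknSkn   [Z -> g]
gknSknSkn ⇒ gkngknSkn   [S -> g]
gkngknSkn ⇒ gkngknZknkn   [S -> Z k n]
gkngknZknkn ⇒ gkngkngknkn   [Z -> g]

S ⇒ Zkn ⇒ SSkn ⇒ ZknSkn ⇒ SSknSkn ⇒ ZknSknSkn ⇒ gknSknSkn ⇒ gkngknSkn ⇒ gkngknZknkn ⇒ gkngkngknkn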